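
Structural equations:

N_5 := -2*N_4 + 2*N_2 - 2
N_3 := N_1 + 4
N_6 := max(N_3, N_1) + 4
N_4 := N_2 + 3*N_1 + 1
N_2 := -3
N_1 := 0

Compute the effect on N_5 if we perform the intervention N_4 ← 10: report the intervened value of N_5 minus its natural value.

Intervening sets N_4 = 10 and removes its equation (N_4 := N_2 + 3*N_1 + 1).
N_5 = -2*N_4 + 2*N_2 - 2  [with N_4=10, N_2=-3]  = -28
Without intervention: N_4 = N_2 + 3*N_1 + 1  [with N_2=-3, N_1=0]  = -2; N_5 = -2*N_4 + 2*N_2 - 2  [with N_4=-2, N_2=-3]  = -4.
Change = -28 − (-4) = -24.

-24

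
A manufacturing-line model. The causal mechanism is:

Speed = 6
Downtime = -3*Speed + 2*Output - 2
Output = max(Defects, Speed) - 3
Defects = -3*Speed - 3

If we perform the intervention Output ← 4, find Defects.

Under do(Output=4), the mechanism Output = max(Defects, Speed) - 3 is discarded; Output is fixed at 4.
Since Defects is not a descendant of the intervened variable, it is unaffected.
Defects = -3*Speed - 3  [with Speed=6]  = -21

-21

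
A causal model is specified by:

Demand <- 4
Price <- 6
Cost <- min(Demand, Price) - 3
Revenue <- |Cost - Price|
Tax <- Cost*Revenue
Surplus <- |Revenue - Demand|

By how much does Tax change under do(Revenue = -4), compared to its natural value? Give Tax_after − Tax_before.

-9

Intervening sets Revenue = -4 and removes its equation (Revenue <- |Cost - Price|).
Cost = min(Demand, Price) - 3  [with Demand=4, Price=6]  = 1
Tax = Cost*Revenue  [with Cost=1, Revenue=-4]  = -4
Without intervention: Cost = min(Demand, Price) - 3  [with Demand=4, Price=6]  = 1; Revenue = |Cost - Price|  [with Cost=1, Price=6]  = 5; Tax = Cost*Revenue  [with Cost=1, Revenue=5]  = 5.
Change = -4 − 5 = -9.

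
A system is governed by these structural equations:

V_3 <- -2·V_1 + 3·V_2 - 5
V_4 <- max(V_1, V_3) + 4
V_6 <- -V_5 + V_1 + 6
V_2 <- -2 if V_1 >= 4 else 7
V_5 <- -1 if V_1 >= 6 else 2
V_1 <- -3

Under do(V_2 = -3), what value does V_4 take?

Under do(V_2=-3), the mechanism V_2 <- -2 if V_1 >= 4 else 7 is discarded; V_2 is fixed at -3.
V_3 = -2·V_1 + 3·V_2 - 5  [with V_1=-3, V_2=-3]  = -8
V_4 = max(V_1, V_3) + 4  [with V_1=-3, V_3=-8]  = 1

1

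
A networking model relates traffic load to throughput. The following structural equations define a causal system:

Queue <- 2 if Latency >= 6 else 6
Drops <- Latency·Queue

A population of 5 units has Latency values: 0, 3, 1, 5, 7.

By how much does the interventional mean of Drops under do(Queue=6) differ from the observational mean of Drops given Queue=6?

Under do(Queue=6), Queue's equation is replaced by Queue=6 for every unit. Per-unit Drops: 0, 18, 6, 30, 42. Mean = 19.2.
E[Drops|Queue=6] averages over only the 4 units with Queue=6 (Latency = 0, 3, 1, 5): Drops = 0, 18, 6, 30, mean 13.5.
Difference = 19.2 − 13.5 = 5.7.

5.7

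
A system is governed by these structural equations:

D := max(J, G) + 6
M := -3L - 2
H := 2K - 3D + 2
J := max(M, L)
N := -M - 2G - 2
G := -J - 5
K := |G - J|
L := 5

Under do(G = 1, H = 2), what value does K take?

The joint intervention fixes G = 1, H = 2, removing each variable's own equation.
M = -3L - 2  [with L=5]  = -17
J = max(M, L)  [with M=-17, L=5]  = 5
K = |G - J|  [with G=1, J=5]  = 4

4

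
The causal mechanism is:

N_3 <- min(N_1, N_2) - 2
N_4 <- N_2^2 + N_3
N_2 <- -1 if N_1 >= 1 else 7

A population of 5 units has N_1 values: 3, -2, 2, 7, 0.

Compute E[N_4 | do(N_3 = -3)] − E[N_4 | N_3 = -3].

Every unit gets N_3=-3 under the intervention. N_4 values become -2, 46, -2, -2, 46; E[N_4|do(N_3=-3)] = 17.2.
Observing N_3=-3 restricts to units where N_3's equation naturally yields -3: N_1 ∈ {3, 2, 7}. In that subpopulation N_4 = -2, -2, -2, mean -2.
Difference = 17.2 − (-2) = 19.2.

19.2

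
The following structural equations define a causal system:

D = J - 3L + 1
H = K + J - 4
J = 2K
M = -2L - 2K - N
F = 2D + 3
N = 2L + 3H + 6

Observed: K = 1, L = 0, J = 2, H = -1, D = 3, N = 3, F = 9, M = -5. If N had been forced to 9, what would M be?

Intervening sets N = 9 and removes its equation (N = 2L + 3H + 6).
M = -2L - 2K - N  [with L=0, K=1, N=9]  = -11

-11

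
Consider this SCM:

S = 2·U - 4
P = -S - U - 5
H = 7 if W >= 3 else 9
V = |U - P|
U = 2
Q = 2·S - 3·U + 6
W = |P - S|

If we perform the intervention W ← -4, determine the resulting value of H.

Under do(W=-4), the mechanism W = |P - S| is discarded; W is fixed at -4.
H = 7 if W >= 3 else 9  [with W=-4]  = 9

9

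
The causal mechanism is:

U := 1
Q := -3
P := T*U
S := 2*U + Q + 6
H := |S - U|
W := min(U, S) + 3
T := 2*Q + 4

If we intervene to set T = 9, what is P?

9

Intervening sets T = 9 and removes its equation (T := 2*Q + 4).
P = T*U  [with T=9, U=1]  = 9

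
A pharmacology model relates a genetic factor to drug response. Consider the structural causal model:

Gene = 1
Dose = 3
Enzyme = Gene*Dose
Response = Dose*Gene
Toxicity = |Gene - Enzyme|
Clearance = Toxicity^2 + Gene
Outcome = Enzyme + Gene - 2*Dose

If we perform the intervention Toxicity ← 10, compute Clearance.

The intervention breaks the incoming arrows to Toxicity: Toxicity = |Gene - Enzyme| no longer applies, and Toxicity = 10.
Clearance = Toxicity^2 + Gene  [with Toxicity=10, Gene=1]  = 101

101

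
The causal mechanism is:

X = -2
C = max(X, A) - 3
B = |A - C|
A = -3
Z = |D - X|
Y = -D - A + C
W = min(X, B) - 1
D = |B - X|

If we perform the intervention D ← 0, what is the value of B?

The intervention breaks the incoming arrows to D: D = |B - X| no longer applies, and D = 0.
Since B is not a descendant of the intervened variable, it is unaffected.
C = max(X, A) - 3  [with X=-2, A=-3]  = -5
B = |A - C|  [with A=-3, C=-5]  = 2

2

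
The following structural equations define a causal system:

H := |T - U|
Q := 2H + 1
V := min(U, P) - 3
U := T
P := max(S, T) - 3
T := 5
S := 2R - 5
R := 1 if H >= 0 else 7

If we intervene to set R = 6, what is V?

1

do(R=6) replaces the equation R := 1 if H >= 0 else 7 with the constant R = 6.
U = T  [with T=5]  = 5
S = 2R - 5  [with R=6]  = 7
P = max(S, T) - 3  [with S=7, T=5]  = 4
V = min(U, P) - 3  [with U=5, P=4]  = 1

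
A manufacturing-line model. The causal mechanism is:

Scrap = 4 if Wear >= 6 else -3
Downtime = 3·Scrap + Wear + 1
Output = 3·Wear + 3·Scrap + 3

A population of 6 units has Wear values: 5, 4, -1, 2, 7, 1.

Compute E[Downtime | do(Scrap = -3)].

Under do(Scrap=-3), Scrap's equation is replaced by Scrap=-3 for every unit. Per-unit Downtime: -3, -4, -9, -6, -1, -7. Mean = -5.

-5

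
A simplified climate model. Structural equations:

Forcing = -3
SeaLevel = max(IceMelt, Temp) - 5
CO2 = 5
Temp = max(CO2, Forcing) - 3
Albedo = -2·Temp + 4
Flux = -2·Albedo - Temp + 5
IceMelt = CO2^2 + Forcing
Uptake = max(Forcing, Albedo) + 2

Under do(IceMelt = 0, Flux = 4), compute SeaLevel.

-3

The joint intervention fixes IceMelt = 0, Flux = 4, removing each variable's own equation.
Temp = max(CO2, Forcing) - 3  [with CO2=5, Forcing=-3]  = 2
SeaLevel = max(IceMelt, Temp) - 5  [with IceMelt=0, Temp=2]  = -3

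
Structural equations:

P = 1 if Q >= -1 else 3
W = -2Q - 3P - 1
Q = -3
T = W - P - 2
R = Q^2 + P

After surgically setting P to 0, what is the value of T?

3

do(P=0) replaces the equation P = 1 if Q >= -1 else 3 with the constant P = 0.
W = -2Q - 3P - 1  [with Q=-3, P=0]  = 5
T = W - P - 2  [with W=5, P=0]  = 3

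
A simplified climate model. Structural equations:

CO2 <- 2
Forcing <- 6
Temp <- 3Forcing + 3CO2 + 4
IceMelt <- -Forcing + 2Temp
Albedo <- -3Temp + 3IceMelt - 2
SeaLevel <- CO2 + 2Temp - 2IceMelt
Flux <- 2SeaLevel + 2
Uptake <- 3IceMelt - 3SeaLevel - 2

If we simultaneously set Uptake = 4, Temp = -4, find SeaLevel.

22

The joint intervention fixes Uptake = 4, Temp = -4, removing each variable's own equation.
IceMelt = -Forcing + 2Temp  [with Forcing=6, Temp=-4]  = -14
SeaLevel = CO2 + 2Temp - 2IceMelt  [with CO2=2, Temp=-4, IceMelt=-14]  = 22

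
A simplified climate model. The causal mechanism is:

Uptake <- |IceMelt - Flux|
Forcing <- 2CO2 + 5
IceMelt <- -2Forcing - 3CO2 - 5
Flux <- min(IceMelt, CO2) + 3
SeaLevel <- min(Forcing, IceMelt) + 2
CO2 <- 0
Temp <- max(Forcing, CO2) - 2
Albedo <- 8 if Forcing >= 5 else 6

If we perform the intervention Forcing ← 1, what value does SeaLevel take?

Under do(Forcing=1), the mechanism Forcing <- 2CO2 + 5 is discarded; Forcing is fixed at 1.
IceMelt = -2Forcing - 3CO2 - 5  [with Forcing=1, CO2=0]  = -7
SeaLevel = min(Forcing, IceMelt) + 2  [with Forcing=1, IceMelt=-7]  = -5

-5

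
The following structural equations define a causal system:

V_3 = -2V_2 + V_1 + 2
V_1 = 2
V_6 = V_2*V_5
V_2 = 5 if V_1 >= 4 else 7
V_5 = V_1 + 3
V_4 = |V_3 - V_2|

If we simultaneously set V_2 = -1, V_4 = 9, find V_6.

-5

The joint intervention fixes V_2 = -1, V_4 = 9, removing each variable's own equation.
V_5 = V_1 + 3  [with V_1=2]  = 5
V_6 = V_2*V_5  [with V_2=-1, V_5=5]  = -5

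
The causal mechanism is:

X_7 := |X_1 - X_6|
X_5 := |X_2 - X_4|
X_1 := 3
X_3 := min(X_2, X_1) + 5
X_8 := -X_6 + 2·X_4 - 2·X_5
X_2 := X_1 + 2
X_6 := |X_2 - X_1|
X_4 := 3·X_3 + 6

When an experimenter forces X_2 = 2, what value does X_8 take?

do(X_2=2) replaces the equation X_2 := X_1 + 2 with the constant X_2 = 2.
X_3 = min(X_2, X_1) + 5  [with X_2=2, X_1=3]  = 7
X_4 = 3·X_3 + 6  [with X_3=7]  = 27
X_5 = |X_2 - X_4|  [with X_2=2, X_4=27]  = 25
X_6 = |X_2 - X_1|  [with X_2=2, X_1=3]  = 1
X_8 = -X_6 + 2·X_4 - 2·X_5  [with X_6=1, X_4=27, X_5=25]  = 3

3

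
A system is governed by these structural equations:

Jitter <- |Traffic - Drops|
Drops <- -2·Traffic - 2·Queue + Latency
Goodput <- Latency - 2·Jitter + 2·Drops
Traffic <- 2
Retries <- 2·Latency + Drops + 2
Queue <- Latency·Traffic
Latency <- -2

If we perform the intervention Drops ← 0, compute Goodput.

The intervention breaks the incoming arrows to Drops: Drops <- -2·Traffic - 2·Queue + Latency no longer applies, and Drops = 0.
Jitter = |Traffic - Drops|  [with Traffic=2, Drops=0]  = 2
Goodput = Latency - 2·Jitter + 2·Drops  [with Latency=-2, Jitter=2, Drops=0]  = -6

-6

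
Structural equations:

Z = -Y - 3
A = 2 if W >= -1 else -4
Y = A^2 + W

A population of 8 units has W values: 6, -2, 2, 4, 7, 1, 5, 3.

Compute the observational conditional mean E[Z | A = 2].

Conditioning on A=2 selects the 7 unit(s) with W ∈ {6, 2, 4, 7, 1, 5, 3}. Their Z values: -13, -9, -11, -14, -8, -12, -10. Mean = -11.

-11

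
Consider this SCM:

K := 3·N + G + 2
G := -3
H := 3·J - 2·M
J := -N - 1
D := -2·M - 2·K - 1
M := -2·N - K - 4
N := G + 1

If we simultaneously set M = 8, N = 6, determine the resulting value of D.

-51

The joint intervention fixes M = 8, N = 6, removing each variable's own equation.
K = 3·N + G + 2  [with N=6, G=-3]  = 17
D = -2·M - 2·K - 1  [with M=8, K=17]  = -51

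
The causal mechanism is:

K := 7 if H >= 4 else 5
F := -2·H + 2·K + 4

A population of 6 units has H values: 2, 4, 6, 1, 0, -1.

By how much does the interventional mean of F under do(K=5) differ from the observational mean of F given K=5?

Under do(K=5), K's equation is replaced by K=5 for every unit. Per-unit F: 10, 6, 2, 12, 14, 16. Mean = 10.
Conditioning on K=5 selects the 4 unit(s) with H ∈ {2, 1, 0, -1}. Their F values: 10, 12, 14, 16. Mean = 13.
Difference = 10 − 13 = -3.

-3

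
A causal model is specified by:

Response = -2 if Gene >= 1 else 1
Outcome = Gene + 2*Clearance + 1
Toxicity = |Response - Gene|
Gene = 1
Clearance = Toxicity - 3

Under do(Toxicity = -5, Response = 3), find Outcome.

-14

Setting Toxicity = -5, Response = 3 by intervention discards those variables' equations.
Clearance = Toxicity - 3  [with Toxicity=-5]  = -8
Outcome = Gene + 2*Clearance + 1  [with Gene=1, Clearance=-8]  = -14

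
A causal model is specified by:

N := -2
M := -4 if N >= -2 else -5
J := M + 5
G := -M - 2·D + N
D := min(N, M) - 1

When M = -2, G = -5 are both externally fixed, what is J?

3

Setting M = -2, G = -5 by intervention discards those variables' equations.
J = M + 5  [with M=-2]  = 3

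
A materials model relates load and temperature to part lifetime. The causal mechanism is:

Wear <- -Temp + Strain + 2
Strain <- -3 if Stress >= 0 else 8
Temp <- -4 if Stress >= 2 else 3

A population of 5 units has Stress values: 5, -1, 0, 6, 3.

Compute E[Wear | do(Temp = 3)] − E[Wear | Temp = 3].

do(Temp=3) breaks Temp's dependence on Stress. With Temp=3 fixed, Wear across the units is -4, 7, -4, -4, -4, mean -1.8.
Observing Temp=3 restricts to units where Temp's equation naturally yields 3: Stress ∈ {-1, 0}. In that subpopulation Wear = 7, -4, mean 1.5.
Difference = -1.8 − 1.5 = -3.3.

-3.3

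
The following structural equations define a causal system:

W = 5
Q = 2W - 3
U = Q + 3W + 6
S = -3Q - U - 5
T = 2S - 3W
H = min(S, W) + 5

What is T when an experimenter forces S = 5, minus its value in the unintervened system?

Intervening sets S = 5 and removes its equation (S = -3Q - U - 5).
T = 2S - 3W  [with S=5, W=5]  = -5
Without intervention: Q = 2W - 3  [with W=5]  = 7; U = Q + 3W + 6  [with Q=7, W=5]  = 28; S = -3Q - U - 5  [with Q=7, U=28]  = -54; T = 2S - 3W  [with S=-54, W=5]  = -123.
Change = -5 − (-123) = 118.

118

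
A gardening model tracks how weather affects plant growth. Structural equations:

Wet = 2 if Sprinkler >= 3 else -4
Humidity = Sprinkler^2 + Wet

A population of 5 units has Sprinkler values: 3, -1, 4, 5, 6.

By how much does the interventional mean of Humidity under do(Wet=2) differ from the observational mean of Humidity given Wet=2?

do(Wet=2) breaks Wet's dependence on Sprinkler. With Wet=2 fixed, Humidity across the units is 11, 3, 18, 27, 38, mean 19.4.
E[Humidity|Wet=2] averages over only the 4 units with Wet=2 (Sprinkler = 3, 4, 5, 6): Humidity = 11, 18, 27, 38, mean 23.5.
Difference = 19.4 − 23.5 = -4.1.

-4.1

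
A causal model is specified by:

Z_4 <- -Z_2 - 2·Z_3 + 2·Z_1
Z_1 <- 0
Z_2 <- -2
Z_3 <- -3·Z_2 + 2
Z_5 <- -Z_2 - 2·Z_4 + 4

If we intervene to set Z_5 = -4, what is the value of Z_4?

-14

The intervention breaks the incoming arrows to Z_5: Z_5 <- -Z_2 - 2·Z_4 + 4 no longer applies, and Z_5 = -4.
Since Z_4 is not a descendant of the intervened variable, it is unaffected.
Z_3 = -3·Z_2 + 2  [with Z_2=-2]  = 8
Z_4 = -Z_2 - 2·Z_3 + 2·Z_1  [with Z_2=-2, Z_3=8, Z_1=0]  = -14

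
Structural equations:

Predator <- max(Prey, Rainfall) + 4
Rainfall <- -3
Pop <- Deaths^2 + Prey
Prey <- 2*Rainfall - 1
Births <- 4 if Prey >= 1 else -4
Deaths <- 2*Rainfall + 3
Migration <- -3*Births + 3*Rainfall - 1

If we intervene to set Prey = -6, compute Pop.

Under do(Prey=-6), the mechanism Prey <- 2*Rainfall - 1 is discarded; Prey is fixed at -6.
Deaths = 2*Rainfall + 3  [with Rainfall=-3]  = -3
Pop = Deaths^2 + Prey  [with Deaths=-3, Prey=-6]  = 3

3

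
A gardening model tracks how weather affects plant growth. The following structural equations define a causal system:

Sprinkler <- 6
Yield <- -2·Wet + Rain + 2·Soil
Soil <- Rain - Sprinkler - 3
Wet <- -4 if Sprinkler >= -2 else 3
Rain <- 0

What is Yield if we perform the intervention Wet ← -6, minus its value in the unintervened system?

4

Intervening sets Wet = -6 and removes its equation (Wet <- -4 if Sprinkler >= -2 else 3).
Soil = Rain - Sprinkler - 3  [with Rain=0, Sprinkler=6]  = -9
Yield = -2·Wet + Rain + 2·Soil  [with Wet=-6, Rain=0, Soil=-9]  = -6
Without intervention: Soil = Rain - Sprinkler - 3  [with Rain=0, Sprinkler=6]  = -9; Wet = -4 if Sprinkler >= -2 else 3  [with Sprinkler=6]  = -4; Yield = -2·Wet + Rain + 2·Soil  [with Wet=-4, Rain=0, Soil=-9]  = -10.
Change = -6 − (-10) = 4.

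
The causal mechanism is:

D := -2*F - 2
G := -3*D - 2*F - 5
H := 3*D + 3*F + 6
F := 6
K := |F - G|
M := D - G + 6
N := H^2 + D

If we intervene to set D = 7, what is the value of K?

44

Under do(D=7), the mechanism D := -2*F - 2 is discarded; D is fixed at 7.
G = -3*D - 2*F - 5  [with D=7, F=6]  = -38
K = |F - G|  [with F=6, G=-38]  = 44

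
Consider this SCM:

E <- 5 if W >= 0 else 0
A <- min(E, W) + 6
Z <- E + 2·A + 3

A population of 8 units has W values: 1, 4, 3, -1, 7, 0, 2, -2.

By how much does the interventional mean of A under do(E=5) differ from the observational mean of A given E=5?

Under do(E=5), E's equation is replaced by E=5 for every unit. Per-unit A: 7, 10, 9, 5, 11, 6, 8, 4. Mean = 7.5.
Observing E=5 restricts to units where E's equation naturally yields 5: W ∈ {1, 4, 3, 7, 0, 2}. In that subpopulation A = 7, 10, 9, 11, 6, 8, mean 8.5.
Difference = 7.5 − 8.5 = -1.

-1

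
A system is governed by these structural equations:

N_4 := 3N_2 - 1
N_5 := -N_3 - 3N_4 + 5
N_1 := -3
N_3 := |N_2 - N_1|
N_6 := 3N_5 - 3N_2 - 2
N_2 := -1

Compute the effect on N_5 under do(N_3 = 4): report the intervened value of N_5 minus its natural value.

do(N_3=4) replaces the equation N_3 := |N_2 - N_1| with the constant N_3 = 4.
N_4 = 3N_2 - 1  [with N_2=-1]  = -4
N_5 = -N_3 - 3N_4 + 5  [with N_3=4, N_4=-4]  = 13
Without intervention: N_3 = |N_2 - N_1|  [with N_2=-1, N_1=-3]  = 2; N_4 = 3N_2 - 1  [with N_2=-1]  = -4; N_5 = -N_3 - 3N_4 + 5  [with N_3=2, N_4=-4]  = 15.
Change = 13 − 15 = -2.

-2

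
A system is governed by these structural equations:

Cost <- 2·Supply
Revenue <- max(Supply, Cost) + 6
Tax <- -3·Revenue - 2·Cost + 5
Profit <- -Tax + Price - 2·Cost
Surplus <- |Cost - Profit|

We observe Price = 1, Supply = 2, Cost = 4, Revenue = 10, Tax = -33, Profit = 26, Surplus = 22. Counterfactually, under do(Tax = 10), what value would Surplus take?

21

Under do(Tax=10), the mechanism Tax <- -3·Revenue - 2·Cost + 5 is discarded; Tax is fixed at 10.
Cost = 2·Supply  [with Supply=2]  = 4
Profit = -Tax + Price - 2·Cost  [with Tax=10, Price=1, Cost=4]  = -17
Surplus = |Cost - Profit|  [with Cost=4, Profit=-17]  = 21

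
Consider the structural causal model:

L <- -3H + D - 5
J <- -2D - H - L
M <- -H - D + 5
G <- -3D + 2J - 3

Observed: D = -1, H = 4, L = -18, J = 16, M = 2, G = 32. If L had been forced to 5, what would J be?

-7

The intervention breaks the incoming arrows to L: L <- -3H + D - 5 no longer applies, and L = 5.
J = -2D - H - L  [with D=-1, H=4, L=5]  = -7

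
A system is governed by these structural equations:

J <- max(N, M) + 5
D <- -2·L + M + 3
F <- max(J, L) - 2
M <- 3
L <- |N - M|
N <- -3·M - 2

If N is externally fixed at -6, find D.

-12

do(N=-6) replaces the equation N <- -3·M - 2 with the constant N = -6.
L = |N - M|  [with N=-6, M=3]  = 9
D = -2·L + M + 3  [with L=9, M=3]  = -12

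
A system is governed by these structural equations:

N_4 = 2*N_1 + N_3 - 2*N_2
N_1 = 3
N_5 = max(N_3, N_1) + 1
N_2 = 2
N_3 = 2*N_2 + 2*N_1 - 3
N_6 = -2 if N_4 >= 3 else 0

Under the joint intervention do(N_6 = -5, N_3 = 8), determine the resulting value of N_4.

Under do(N_6 = -5, N_3 = 8), each intervened variable's structural equation is replaced by its fixed value.
N_4 = 2*N_1 + N_3 - 2*N_2  [with N_1=3, N_3=8, N_2=2]  = 10

10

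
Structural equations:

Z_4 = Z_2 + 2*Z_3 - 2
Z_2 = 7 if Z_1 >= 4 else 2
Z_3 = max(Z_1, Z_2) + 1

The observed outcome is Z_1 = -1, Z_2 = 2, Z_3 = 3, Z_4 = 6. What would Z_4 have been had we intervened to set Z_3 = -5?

The intervention breaks the incoming arrows to Z_3: Z_3 = max(Z_1, Z_2) + 1 no longer applies, and Z_3 = -5.
Z_2 = 7 if Z_1 >= 4 else 2  [with Z_1=-1]  = 2
Z_4 = Z_2 + 2*Z_3 - 2  [with Z_2=2, Z_3=-5]  = -10

-10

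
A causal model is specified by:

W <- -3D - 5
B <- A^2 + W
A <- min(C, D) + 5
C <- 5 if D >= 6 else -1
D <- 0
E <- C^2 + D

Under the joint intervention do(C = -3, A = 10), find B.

Setting C = -3, A = 10 by intervention discards those variables' equations.
W = -3D - 5  [with D=0]  = -5
B = A^2 + W  [with A=10, W=-5]  = 95

95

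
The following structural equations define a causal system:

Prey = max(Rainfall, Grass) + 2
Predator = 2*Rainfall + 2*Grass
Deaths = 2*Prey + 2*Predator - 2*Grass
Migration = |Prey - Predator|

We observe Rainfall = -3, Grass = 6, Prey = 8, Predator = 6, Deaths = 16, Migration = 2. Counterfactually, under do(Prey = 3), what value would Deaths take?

do(Prey=3) replaces the equation Prey = max(Rainfall, Grass) + 2 with the constant Prey = 3.
Predator = 2*Rainfall + 2*Grass  [with Rainfall=-3, Grass=6]  = 6
Deaths = 2*Prey + 2*Predator - 2*Grass  [with Prey=3, Predator=6, Grass=6]  = 6

6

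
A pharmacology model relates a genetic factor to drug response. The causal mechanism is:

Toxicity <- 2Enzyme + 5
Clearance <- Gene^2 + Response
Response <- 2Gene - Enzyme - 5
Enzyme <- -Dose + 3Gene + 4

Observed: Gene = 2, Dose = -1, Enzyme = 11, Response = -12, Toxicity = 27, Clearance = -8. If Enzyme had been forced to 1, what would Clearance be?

The intervention breaks the incoming arrows to Enzyme: Enzyme <- -Dose + 3Gene + 4 no longer applies, and Enzyme = 1.
Response = 2Gene - Enzyme - 5  [with Gene=2, Enzyme=1]  = -2
Clearance = Gene^2 + Response  [with Gene=2, Response=-2]  = 2

2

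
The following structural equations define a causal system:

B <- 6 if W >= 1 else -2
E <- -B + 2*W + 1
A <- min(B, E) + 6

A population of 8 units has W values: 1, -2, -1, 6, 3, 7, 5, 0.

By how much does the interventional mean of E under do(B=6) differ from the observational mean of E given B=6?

-4.05

do(B=6) breaks B's dependence on W. With B=6 fixed, E across the units is -3, -9, -7, 7, 1, 9, 5, -5, mean -0.25.
Conditioning on B=6 selects the 5 unit(s) with W ∈ {1, 6, 3, 7, 5}. Their E values: -3, 7, 1, 9, 5. Mean = 3.8.
Difference = -0.25 − 3.8 = -4.05.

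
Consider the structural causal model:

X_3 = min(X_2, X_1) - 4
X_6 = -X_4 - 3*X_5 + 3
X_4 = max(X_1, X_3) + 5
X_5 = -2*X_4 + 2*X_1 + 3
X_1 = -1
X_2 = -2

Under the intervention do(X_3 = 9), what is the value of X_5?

do(X_3=9) replaces the equation X_3 = min(X_2, X_1) - 4 with the constant X_3 = 9.
X_4 = max(X_1, X_3) + 5  [with X_1=-1, X_3=9]  = 14
X_5 = -2*X_4 + 2*X_1 + 3  [with X_4=14, X_1=-1]  = -27

-27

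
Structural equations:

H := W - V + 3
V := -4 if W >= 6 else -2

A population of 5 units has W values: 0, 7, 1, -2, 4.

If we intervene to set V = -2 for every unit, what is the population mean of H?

7

do(V=-2) breaks V's dependence on W. With V=-2 fixed, H across the units is 5, 12, 6, 3, 9, mean 7.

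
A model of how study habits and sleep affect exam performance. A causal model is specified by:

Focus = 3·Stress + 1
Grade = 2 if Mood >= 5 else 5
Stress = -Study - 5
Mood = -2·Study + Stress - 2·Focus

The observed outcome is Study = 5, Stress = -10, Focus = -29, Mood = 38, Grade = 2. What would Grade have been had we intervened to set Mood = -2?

Intervening sets Mood = -2 and removes its equation (Mood = -2·Study + Stress - 2·Focus).
Grade = 2 if Mood >= 5 else 5  [with Mood=-2]  = 5

5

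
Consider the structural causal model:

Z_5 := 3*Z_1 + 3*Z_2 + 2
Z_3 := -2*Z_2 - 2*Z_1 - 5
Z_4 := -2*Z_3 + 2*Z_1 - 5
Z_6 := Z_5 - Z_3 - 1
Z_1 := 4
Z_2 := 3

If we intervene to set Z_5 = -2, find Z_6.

The intervention breaks the incoming arrows to Z_5: Z_5 := 3*Z_1 + 3*Z_2 + 2 no longer applies, and Z_5 = -2.
Z_3 = -2*Z_2 - 2*Z_1 - 5  [with Z_2=3, Z_1=4]  = -19
Z_6 = Z_5 - Z_3 - 1  [with Z_5=-2, Z_3=-19]  = 16

16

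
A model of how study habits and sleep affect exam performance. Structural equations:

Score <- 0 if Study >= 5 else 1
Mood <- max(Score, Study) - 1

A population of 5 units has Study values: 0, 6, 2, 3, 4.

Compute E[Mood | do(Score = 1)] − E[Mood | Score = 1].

0.7

Under do(Score=1), Score's equation is replaced by Score=1 for every unit. Per-unit Mood: 0, 5, 1, 2, 3. Mean = 2.2.
Observing Score=1 restricts to units where Score's equation naturally yields 1: Study ∈ {0, 2, 3, 4}. In that subpopulation Mood = 0, 1, 2, 3, mean 1.5.
Difference = 2.2 − 1.5 = 0.7.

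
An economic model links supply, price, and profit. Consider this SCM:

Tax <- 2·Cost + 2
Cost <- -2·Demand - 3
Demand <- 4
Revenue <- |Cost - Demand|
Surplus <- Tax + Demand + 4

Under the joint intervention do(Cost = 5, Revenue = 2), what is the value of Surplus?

Under do(Cost = 5, Revenue = 2), each intervened variable's structural equation is replaced by its fixed value.
Tax = 2·Cost + 2  [with Cost=5]  = 12
Surplus = Tax + Demand + 4  [with Tax=12, Demand=4]  = 20

20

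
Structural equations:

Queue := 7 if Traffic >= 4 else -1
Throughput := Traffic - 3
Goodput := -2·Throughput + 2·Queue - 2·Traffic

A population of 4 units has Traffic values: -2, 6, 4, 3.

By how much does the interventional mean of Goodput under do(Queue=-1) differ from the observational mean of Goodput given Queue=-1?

Under do(Queue=-1), Queue's equation is replaced by Queue=-1 for every unit. Per-unit Goodput: 12, -20, -12, -8. Mean = -7.
E[Goodput|Queue=-1] averages over only the 2 units with Queue=-1 (Traffic = -2, 3): Goodput = 12, -8, mean 2.
Difference = -7 − 2 = -9.

-9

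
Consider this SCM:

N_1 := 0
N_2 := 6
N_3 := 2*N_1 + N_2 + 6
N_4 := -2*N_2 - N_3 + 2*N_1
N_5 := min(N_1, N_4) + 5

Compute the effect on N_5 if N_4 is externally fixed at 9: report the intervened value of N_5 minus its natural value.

Intervening sets N_4 = 9 and removes its equation (N_4 := -2*N_2 - N_3 + 2*N_1).
N_5 = min(N_1, N_4) + 5  [with N_1=0, N_4=9]  = 5
Without intervention: N_3 = 2*N_1 + N_2 + 6  [with N_1=0, N_2=6]  = 12; N_4 = -2*N_2 - N_3 + 2*N_1  [with N_2=6, N_3=12, N_1=0]  = -24; N_5 = min(N_1, N_4) + 5  [with N_1=0, N_4=-24]  = -19.
Change = 5 − (-19) = 24.

24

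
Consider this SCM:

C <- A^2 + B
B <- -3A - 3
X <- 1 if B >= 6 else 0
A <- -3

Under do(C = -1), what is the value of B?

6

Under do(C=-1), the mechanism C <- A^2 + B is discarded; C is fixed at -1.
Since B is not a descendant of the intervened variable, it is unaffected.
B = -3A - 3  [with A=-3]  = 6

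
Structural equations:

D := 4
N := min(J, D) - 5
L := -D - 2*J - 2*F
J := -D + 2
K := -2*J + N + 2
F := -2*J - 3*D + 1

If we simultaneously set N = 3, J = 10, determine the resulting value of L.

38

Setting N = 3, J = 10 by intervention discards those variables' equations.
F = -2*J - 3*D + 1  [with J=10, D=4]  = -31
L = -D - 2*J - 2*F  [with D=4, J=10, F=-31]  = 38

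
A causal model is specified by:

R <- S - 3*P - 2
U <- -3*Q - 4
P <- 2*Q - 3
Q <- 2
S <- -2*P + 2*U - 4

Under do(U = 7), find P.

The intervention breaks the incoming arrows to U: U <- -3*Q - 4 no longer applies, and U = 7.
Since P is not a descendant of the intervened variable, it is unaffected.
P = 2*Q - 3  [with Q=2]  = 1

1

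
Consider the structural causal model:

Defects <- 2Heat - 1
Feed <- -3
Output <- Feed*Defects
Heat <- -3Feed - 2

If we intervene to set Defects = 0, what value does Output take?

0

The intervention breaks the incoming arrows to Defects: Defects <- 2Heat - 1 no longer applies, and Defects = 0.
Output = Feed*Defects  [with Feed=-3, Defects=0]  = 0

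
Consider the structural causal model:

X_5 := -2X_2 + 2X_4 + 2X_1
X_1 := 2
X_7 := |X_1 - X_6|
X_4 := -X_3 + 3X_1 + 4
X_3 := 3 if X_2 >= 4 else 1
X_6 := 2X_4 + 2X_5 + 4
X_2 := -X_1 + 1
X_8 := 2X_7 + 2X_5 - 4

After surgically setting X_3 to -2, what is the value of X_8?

228

The intervention breaks the incoming arrows to X_3: X_3 := 3 if X_2 >= 4 else 1 no longer applies, and X_3 = -2.
X_2 = -X_1 + 1  [with X_1=2]  = -1
X_4 = -X_3 + 3X_1 + 4  [with X_3=-2, X_1=2]  = 12
X_5 = -2X_2 + 2X_4 + 2X_1  [with X_2=-1, X_4=12, X_1=2]  = 30
X_6 = 2X_4 + 2X_5 + 4  [with X_4=12, X_5=30]  = 88
X_7 = |X_1 - X_6|  [with X_1=2, X_6=88]  = 86
X_8 = 2X_7 + 2X_5 - 4  [with X_7=86, X_5=30]  = 228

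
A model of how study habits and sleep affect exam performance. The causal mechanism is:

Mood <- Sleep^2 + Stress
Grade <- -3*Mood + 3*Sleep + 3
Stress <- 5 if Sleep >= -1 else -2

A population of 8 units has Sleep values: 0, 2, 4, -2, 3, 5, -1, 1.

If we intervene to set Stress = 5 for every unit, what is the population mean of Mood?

The intervention sets Stress=5 in all 8 units regardless of Sleep. Recomputing Mood per unit gives 5, 9, 21, 9, 14, 30, 6, 6; average 12.5.

12.5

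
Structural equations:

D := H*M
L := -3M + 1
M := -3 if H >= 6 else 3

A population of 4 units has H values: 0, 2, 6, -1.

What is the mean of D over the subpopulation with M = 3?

Observing M=3 restricts to units where M's equation naturally yields 3: H ∈ {0, 2, -1}. In that subpopulation D = 0, 6, -3, mean 1.

1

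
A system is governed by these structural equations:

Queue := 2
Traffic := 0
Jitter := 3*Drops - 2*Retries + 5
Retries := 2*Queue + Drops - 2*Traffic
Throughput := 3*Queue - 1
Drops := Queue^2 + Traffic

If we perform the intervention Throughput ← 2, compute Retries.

8

do(Throughput=2) replaces the equation Throughput := 3*Queue - 1 with the constant Throughput = 2.
No directed path runs from Throughput to Retries, so Retries keeps its natural value.
Drops = Queue^2 + Traffic  [with Queue=2, Traffic=0]  = 4
Retries = 2*Queue + Drops - 2*Traffic  [with Queue=2, Drops=4, Traffic=0]  = 8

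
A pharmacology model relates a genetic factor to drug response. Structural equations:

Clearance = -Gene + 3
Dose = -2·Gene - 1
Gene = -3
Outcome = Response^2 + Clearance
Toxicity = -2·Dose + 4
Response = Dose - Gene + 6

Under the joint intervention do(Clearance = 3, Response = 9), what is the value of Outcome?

84

The joint intervention fixes Clearance = 3, Response = 9, removing each variable's own equation.
Outcome = Response^2 + Clearance  [with Response=9, Clearance=3]  = 84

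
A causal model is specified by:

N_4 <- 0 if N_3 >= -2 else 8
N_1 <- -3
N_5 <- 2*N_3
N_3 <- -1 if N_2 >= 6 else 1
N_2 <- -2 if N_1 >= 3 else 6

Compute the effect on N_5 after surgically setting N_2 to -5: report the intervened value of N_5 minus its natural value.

4

do(N_2=-5) replaces the equation N_2 <- -2 if N_1 >= 3 else 6 with the constant N_2 = -5.
N_3 = -1 if N_2 >= 6 else 1  [with N_2=-5]  = 1
N_5 = 2*N_3  [with N_3=1]  = 2
Without intervention: N_2 = -2 if N_1 >= 3 else 6  [with N_1=-3]  = 6; N_3 = -1 if N_2 >= 6 else 1  [with N_2=6]  = -1; N_5 = 2*N_3  [with N_3=-1]  = -2.
Change = 2 − (-2) = 4.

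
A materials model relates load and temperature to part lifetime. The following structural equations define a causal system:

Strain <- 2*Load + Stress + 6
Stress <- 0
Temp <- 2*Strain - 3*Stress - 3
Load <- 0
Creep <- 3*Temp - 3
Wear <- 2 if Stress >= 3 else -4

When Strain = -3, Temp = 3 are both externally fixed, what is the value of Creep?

6

Setting Strain = -3, Temp = 3 by intervention discards those variables' equations.
Creep = 3*Temp - 3  [with Temp=3]  = 6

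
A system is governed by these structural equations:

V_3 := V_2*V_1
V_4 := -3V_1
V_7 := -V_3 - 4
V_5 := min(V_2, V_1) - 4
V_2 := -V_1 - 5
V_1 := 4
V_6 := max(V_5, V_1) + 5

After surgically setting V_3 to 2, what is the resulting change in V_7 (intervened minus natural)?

-38

The intervention breaks the incoming arrows to V_3: V_3 := V_2*V_1 no longer applies, and V_3 = 2.
V_7 = -V_3 - 4  [with V_3=2]  = -6
Without intervention: V_2 = -V_1 - 5  [with V_1=4]  = -9; V_3 = V_2*V_1  [with V_2=-9, V_1=4]  = -36; V_7 = -V_3 - 4  [with V_3=-36]  = 32.
Change = -6 − 32 = -38.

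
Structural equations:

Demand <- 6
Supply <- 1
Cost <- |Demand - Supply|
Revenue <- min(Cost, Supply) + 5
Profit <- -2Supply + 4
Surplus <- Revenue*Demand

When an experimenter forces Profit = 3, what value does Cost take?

do(Profit=3) replaces the equation Profit <- -2Supply + 4 with the constant Profit = 3.
Cost is not downstream of the intervention, so its value is determined by the original equations.
Cost = |Demand - Supply|  [with Demand=6, Supply=1]  = 5

5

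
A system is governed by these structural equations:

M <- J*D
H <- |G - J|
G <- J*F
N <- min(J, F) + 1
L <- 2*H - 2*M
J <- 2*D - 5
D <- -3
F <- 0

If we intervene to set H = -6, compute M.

The intervention breaks the incoming arrows to H: H <- |G - J| no longer applies, and H = -6.
M is not downstream of the intervention, so its value is determined by the original equations.
J = 2*D - 5  [with D=-3]  = -11
M = J*D  [with J=-11, D=-3]  = 33

33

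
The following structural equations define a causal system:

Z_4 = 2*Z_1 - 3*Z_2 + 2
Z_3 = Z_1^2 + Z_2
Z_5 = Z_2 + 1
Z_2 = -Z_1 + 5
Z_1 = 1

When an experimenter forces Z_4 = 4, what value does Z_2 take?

4

The intervention breaks the incoming arrows to Z_4: Z_4 = 2*Z_1 - 3*Z_2 + 2 no longer applies, and Z_4 = 4.
Since Z_2 is not a descendant of the intervened variable, it is unaffected.
Z_2 = -Z_1 + 5  [with Z_1=1]  = 4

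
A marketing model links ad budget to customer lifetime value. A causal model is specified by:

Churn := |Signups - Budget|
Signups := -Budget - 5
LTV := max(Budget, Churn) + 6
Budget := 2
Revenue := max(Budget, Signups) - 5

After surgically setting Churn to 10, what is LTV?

16

do(Churn=10) replaces the equation Churn := |Signups - Budget| with the constant Churn = 10.
LTV = max(Budget, Churn) + 6  [with Budget=2, Churn=10]  = 16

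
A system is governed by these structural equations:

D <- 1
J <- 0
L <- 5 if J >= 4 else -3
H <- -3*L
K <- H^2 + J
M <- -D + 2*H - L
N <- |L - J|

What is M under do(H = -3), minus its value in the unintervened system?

-24

Under do(H=-3), the mechanism H <- -3*L is discarded; H is fixed at -3.
L = 5 if J >= 4 else -3  [with J=0]  = -3
M = -D + 2*H - L  [with D=1, H=-3, L=-3]  = -4
Without intervention: L = 5 if J >= 4 else -3  [with J=0]  = -3; H = -3*L  [with L=-3]  = 9; M = -D + 2*H - L  [with D=1, H=9, L=-3]  = 20.
Change = -4 − 20 = -24.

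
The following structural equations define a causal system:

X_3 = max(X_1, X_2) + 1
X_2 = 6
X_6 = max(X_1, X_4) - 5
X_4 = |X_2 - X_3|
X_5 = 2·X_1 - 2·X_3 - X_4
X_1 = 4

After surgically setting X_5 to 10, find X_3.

7

do(X_5=10) replaces the equation X_5 = 2·X_1 - 2·X_3 - X_4 with the constant X_5 = 10.
X_3 is not downstream of the intervention, so its value is determined by the original equations.
X_3 = max(X_1, X_2) + 1  [with X_1=4, X_2=6]  = 7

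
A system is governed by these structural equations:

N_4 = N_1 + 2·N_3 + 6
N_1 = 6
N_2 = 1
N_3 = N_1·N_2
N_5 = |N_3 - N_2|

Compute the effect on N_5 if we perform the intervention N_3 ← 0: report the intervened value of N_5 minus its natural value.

-4

do(N_3=0) replaces the equation N_3 = N_1·N_2 with the constant N_3 = 0.
N_5 = |N_3 - N_2|  [with N_3=0, N_2=1]  = 1
Without intervention: N_3 = N_1·N_2  [with N_1=6, N_2=1]  = 6; N_5 = |N_3 - N_2|  [with N_3=6, N_2=1]  = 5.
Change = 1 − 5 = -4.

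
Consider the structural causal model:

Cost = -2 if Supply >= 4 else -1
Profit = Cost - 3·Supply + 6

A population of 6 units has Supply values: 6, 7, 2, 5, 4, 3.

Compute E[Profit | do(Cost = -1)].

-8.5

Under do(Cost=-1), Cost's equation is replaced by Cost=-1 for every unit. Per-unit Profit: -13, -16, -1, -10, -7, -4. Mean = -8.5.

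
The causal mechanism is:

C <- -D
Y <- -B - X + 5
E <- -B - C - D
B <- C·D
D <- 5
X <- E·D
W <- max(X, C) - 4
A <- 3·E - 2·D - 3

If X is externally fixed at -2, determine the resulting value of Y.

Under do(X=-2), the mechanism X <- E·D is discarded; X is fixed at -2.
C = -D  [with D=5]  = -5
B = C·D  [with C=-5, D=5]  = -25
Y = -B - X + 5  [with B=-25, X=-2]  = 32

32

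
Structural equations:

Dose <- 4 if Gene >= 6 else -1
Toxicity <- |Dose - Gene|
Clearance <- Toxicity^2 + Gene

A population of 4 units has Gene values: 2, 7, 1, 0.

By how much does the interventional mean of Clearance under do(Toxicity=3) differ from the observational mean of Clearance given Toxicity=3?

-2

do(Toxicity=3) breaks Toxicity's dependence on Gene. With Toxicity=3 fixed, Clearance across the units is 11, 16, 10, 9, mean 11.5.
Conditioning on Toxicity=3 selects the 2 unit(s) with Gene ∈ {2, 7}. Their Clearance values: 11, 16. Mean = 13.5.
Difference = 11.5 − 13.5 = -2.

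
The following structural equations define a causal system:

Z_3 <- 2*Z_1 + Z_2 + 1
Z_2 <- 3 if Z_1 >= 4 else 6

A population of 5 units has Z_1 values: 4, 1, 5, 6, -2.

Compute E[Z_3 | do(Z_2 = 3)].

9.6

do(Z_2=3) breaks Z_2's dependence on Z_1. With Z_2=3 fixed, Z_3 across the units is 12, 6, 14, 16, 0, mean 9.6.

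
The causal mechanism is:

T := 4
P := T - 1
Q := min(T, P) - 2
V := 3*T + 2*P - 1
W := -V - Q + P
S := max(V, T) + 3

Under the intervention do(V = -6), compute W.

8

Intervening sets V = -6 and removes its equation (V := 3*T + 2*P - 1).
P = T - 1  [with T=4]  = 3
Q = min(T, P) - 2  [with T=4, P=3]  = 1
W = -V - Q + P  [with V=-6, Q=1, P=3]  = 8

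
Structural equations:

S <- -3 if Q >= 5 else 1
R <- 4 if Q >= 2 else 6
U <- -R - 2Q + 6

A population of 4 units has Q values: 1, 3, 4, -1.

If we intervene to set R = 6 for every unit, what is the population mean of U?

-3.5

The intervention sets R=6 in all 4 units regardless of Q. Recomputing U per unit gives -2, -6, -8, 2; average -3.5.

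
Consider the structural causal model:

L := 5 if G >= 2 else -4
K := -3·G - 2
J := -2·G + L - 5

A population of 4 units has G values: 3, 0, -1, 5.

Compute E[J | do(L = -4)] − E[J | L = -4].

Every unit gets L=-4 under the intervention. J values become -15, -9, -7, -19; E[J|do(L=-4)] = -12.5.
Observing L=-4 restricts to units where L's equation naturally yields -4: G ∈ {0, -1}. In that subpopulation J = -9, -7, mean -8.
Difference = -12.5 − (-8) = -4.5.

-4.5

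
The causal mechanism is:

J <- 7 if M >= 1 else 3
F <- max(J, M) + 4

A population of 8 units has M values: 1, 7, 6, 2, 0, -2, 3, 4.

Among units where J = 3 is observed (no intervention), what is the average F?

7

Conditioning on J=3 selects the 2 unit(s) with M ∈ {0, -2}. Their F values: 7, 7. Mean = 7.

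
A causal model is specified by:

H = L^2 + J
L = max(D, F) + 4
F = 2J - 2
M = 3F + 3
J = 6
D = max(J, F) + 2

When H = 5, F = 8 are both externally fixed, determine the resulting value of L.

14

Setting H = 5, F = 8 by intervention discards those variables' equations.
D = max(J, F) + 2  [with J=6, F=8]  = 10
L = max(D, F) + 4  [with D=10, F=8]  = 14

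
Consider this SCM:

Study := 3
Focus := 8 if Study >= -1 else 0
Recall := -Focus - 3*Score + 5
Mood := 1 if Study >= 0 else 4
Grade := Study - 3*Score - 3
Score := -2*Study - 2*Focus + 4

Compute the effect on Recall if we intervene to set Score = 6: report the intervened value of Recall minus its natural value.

do(Score=6) replaces the equation Score := -2*Study - 2*Focus + 4 with the constant Score = 6.
Focus = 8 if Study >= -1 else 0  [with Study=3]  = 8
Recall = -Focus - 3*Score + 5  [with Focus=8, Score=6]  = -21
Without intervention: Focus = 8 if Study >= -1 else 0  [with Study=3]  = 8; Score = -2*Study - 2*Focus + 4  [with Study=3, Focus=8]  = -18; Recall = -Focus - 3*Score + 5  [with Focus=8, Score=-18]  = 51.
Change = -21 − 51 = -72.

-72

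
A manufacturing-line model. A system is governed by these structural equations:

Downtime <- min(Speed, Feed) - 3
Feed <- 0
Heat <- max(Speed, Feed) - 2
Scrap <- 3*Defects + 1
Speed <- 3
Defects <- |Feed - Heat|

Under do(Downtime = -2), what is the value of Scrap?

do(Downtime=-2) replaces the equation Downtime <- min(Speed, Feed) - 3 with the constant Downtime = -2.
Since Scrap is not a descendant of the intervened variable, it is unaffected.
Heat = max(Speed, Feed) - 2  [with Speed=3, Feed=0]  = 1
Defects = |Feed - Heat|  [with Feed=0, Heat=1]  = 1
Scrap = 3*Defects + 1  [with Defects=1]  = 4

4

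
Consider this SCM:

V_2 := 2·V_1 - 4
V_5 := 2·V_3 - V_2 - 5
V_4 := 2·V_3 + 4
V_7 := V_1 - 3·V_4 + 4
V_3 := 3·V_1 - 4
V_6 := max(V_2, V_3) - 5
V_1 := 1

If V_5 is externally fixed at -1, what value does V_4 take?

The intervention breaks the incoming arrows to V_5: V_5 := 2·V_3 - V_2 - 5 no longer applies, and V_5 = -1.
Since V_4 is not a descendant of the intervened variable, it is unaffected.
V_3 = 3·V_1 - 4  [with V_1=1]  = -1
V_4 = 2·V_3 + 4  [with V_3=-1]  = 2

2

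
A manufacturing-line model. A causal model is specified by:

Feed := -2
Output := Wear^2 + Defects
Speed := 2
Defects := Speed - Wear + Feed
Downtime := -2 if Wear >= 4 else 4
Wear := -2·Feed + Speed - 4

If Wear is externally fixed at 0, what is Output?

0

do(Wear=0) replaces the equation Wear := -2·Feed + Speed - 4 with the constant Wear = 0.
Defects = Speed - Wear + Feed  [with Speed=2, Wear=0, Feed=-2]  = 0
Output = Wear^2 + Defects  [with Wear=0, Defects=0]  = 0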